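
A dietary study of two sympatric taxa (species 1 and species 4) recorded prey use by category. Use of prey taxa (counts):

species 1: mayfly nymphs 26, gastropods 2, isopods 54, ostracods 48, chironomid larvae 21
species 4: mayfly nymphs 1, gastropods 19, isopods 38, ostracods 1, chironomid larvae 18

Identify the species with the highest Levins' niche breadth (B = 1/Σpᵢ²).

Proportions for species 1 (n=151): 26/151=0.1722, 2/151=0.0132, 54/151=0.3576, 48/151=0.3179, 21/151=0.1391
Proportions for species 4 (n=77): 1/77=0.0130, 19/77=0.2468, 38/77=0.4935, 1/77=0.0130, 18/77=0.2338
Σp_1ᵢ² = 0.1722² + 0.0132² + 0.3576² + 0.3179² + 0.1391² = 0.029653 + 0.000174 + 0.127878 + 0.101060 + 0.019349 = 0.278114
B_1 = 1 / 0.278114 = 3.5956
Σp_4ᵢ² = 0.0130² + 0.2468² + 0.4935² + 0.0130² + 0.2338² = 0.000169 + 0.060910 + 0.243542 + 0.000169 + 0.054662 = 0.359452
B_4 = 1 / 0.359452 = 2.7820
Highest B → broadest niche (most generalist): species 1 (B = 3.60).

species 1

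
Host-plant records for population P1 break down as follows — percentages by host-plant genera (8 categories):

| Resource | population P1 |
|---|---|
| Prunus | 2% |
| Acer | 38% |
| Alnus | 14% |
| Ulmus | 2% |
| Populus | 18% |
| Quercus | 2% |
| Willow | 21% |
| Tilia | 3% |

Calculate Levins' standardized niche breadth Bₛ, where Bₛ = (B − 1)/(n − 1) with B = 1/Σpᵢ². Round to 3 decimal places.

0.446

Convert percentages to proportions (divide by 100).
Σpᵢ² = 0.02² + 0.38² + 0.14² + 0.02² + 0.18² + 0.02² + 0.21² + 0.03² = 0.0004 + 0.1444 + 0.0196 + 0.0004 + 0.0324 + 0.0004 + 0.0441 + 0.0009 = 0.2426
B = 1 / 0.2426 = 4.12201
Bₛ = (B − 1)/(n − 1) = (4.12201 − 1)/(8 − 1) = 3.12201/7 = 0.44600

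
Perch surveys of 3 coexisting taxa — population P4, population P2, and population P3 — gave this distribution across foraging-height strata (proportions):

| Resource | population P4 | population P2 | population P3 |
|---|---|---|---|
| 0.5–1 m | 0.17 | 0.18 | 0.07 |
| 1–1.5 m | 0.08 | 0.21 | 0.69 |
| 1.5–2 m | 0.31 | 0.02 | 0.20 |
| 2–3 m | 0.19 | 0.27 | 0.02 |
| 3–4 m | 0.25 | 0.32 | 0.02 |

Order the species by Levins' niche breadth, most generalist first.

population P4 > population P2 > population P3

Σp_P4ᵢ² = 0.17² + 0.08² + 0.31² + 0.19² + 0.25² = 0.0289 + 0.0064 + 0.0961 + 0.0361 + 0.0625 = 0.2300
B_P4 = 1 / 0.2300 = 4.3478
Σp_P2ᵢ² = 0.18² + 0.21² + 0.02² + 0.27² + 0.32² = 0.0324 + 0.0441 + 0.0004 + 0.0729 + 0.1024 = 0.2522
B_P2 = 1 / 0.2522 = 3.9651
Σp_P3ᵢ² = 0.07² + 0.69² + 0.20² + 0.02² + 0.02² = 0.0049 + 0.4761 + 0.0400 + 0.0004 + 0.0004 = 0.5218
B_P3 = 1 / 0.5218 = 1.9164
Ranking by B (broadest → narrowest): population P4 (4.35) > population P2 (3.97) > population P3 (1.92)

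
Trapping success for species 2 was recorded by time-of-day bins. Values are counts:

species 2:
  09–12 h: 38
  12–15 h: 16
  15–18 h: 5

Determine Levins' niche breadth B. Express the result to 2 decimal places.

Proportions for species 2 (n=59): 38/59=0.6441, 16/59=0.2712, 5/59=0.0847
Σpᵢ² = 0.6441² + 0.2712² + 0.0847² = 0.414865 + 0.073549 + 0.007174 = 0.495588
B = 1 / 0.495588 = 2.0178

2.02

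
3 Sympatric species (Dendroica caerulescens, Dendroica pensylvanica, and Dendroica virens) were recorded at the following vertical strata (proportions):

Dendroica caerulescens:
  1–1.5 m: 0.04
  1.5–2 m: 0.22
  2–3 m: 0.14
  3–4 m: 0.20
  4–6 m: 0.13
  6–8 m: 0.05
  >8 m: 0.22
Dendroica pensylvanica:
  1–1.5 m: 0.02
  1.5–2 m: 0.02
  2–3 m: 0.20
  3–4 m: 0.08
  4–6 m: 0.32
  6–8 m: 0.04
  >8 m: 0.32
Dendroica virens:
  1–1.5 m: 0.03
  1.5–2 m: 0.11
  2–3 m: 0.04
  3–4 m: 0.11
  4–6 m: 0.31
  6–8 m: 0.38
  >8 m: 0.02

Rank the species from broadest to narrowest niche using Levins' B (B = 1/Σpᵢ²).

Σp_caerᵢ² = 0.04² + 0.22² + 0.14² + 0.20² + 0.13² + 0.05² + 0.22² = 0.0016 + 0.0484 + 0.0196 + 0.0400 + 0.0169 + 0.0025 + 0.0484 = 0.1774
B_caer = 1 / 0.1774 = 5.6370
Σp_pensᵢ² = 0.02² + 0.02² + 0.20² + 0.08² + 0.32² + 0.04² + 0.32² = 0.0004 + 0.0004 + 0.0400 + 0.0064 + 0.1024 + 0.0016 + 0.1024 = 0.2536
B_pens = 1 / 0.2536 = 3.9432
Σp_vireᵢ² = 0.03² + 0.11² + 0.04² + 0.11² + 0.31² + 0.38² + 0.02² = 0.0009 + 0.0121 + 0.0016 + 0.0121 + 0.0961 + 0.1444 + 0.0004 = 0.2676
B_vire = 1 / 0.2676 = 3.7369
Ranking by B (broadest → narrowest): Dendroica caerulescens (5.64) > Dendroica pensylvanica (3.94) > Dendroica virens (3.74)

Dendroica caerulescens > Dendroica pensylvanica > Dendroica virens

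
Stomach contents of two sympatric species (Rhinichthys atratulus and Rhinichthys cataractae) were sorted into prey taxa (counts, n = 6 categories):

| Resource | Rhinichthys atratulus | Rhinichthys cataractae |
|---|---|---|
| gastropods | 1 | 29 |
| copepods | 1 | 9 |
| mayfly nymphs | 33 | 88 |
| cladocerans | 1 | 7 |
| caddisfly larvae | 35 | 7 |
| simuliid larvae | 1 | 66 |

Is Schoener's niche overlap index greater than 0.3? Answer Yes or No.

Proportions for Rhinichthys atratulus (n=72): 1/72=0.0139, 1/72=0.0139, 33/72=0.4583, 1/72=0.0139, 35/72=0.4861, 1/72=0.0139
Proportions for Rhinichthys cataractae (n=206): 29/206=0.1408, 9/206=0.0437, 88/206=0.4272, 7/206=0.0340, 7/206=0.0340, 66/206=0.3204
Σ|p₁ᵢ − p₂ᵢ| = 0.1269 + 0.0298 + 0.0311 + 0.0201 + 0.4521 + 0.3065 = 0.9665
D = 1 − ½ × 0.9665 = 1 − 0.48325 = 0.51675
D = 0.51675 > 0.3 → Yes.

Yes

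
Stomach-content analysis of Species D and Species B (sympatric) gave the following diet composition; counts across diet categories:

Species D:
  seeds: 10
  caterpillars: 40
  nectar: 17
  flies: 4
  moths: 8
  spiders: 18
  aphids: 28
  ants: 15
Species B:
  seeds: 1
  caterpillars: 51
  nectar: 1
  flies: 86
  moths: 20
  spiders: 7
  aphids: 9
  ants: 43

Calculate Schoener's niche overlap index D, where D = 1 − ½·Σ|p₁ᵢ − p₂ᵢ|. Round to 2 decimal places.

Proportions for Species D (n=140): 10/140=0.0714, 40/140=0.2857, 17/140=0.1214, 4/140=0.0286, 8/140=0.0571, 18/140=0.1286, 28/140=0.2000, 15/140=0.1071
Proportions for Species B (n=218): 1/218=0.0046, 51/218=0.2339, 1/218=0.0046, 86/218=0.3945, 20/218=0.0917, 7/218=0.0321, 9/218=0.0413, 43/218=0.1972
Σ|p₁ᵢ − p₂ᵢ| = 0.0668 + 0.0518 + 0.1168 + 0.3659 + 0.0346 + 0.0965 + 0.1587 + 0.0901 = 0.9812
D = 1 − ½ × 0.9812 = 1 − 0.49060 = 0.50940

0.51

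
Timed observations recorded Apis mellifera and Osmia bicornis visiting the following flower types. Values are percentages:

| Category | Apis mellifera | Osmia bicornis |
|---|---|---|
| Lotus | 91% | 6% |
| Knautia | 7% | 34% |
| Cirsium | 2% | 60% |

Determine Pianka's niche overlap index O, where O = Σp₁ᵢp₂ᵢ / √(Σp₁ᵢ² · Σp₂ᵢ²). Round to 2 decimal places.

Convert percentages to proportions (divide by 100).
Σ p₁ᵢp₂ᵢ = 0.0546 + 0.0238 + 0.0120 = 0.0904
Σp_1ᵢ² = 0.91² + 0.07² + 0.02² = 0.8281 + 0.0049 + 0.0004 = 0.8334
Σp_2ᵢ² = 0.06² + 0.34² + 0.60² = 0.0036 + 0.1156 + 0.3600 = 0.4792
O = 0.0904 / √(0.8334 × 0.4792) = 0.0904 / 0.63195 = 0.1430

0.14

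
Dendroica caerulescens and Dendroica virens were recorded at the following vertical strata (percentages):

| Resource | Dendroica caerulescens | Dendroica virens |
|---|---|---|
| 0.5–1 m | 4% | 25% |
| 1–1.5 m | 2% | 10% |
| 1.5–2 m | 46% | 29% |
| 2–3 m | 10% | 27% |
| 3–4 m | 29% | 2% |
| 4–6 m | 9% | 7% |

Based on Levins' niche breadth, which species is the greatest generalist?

Convert percentages to proportions (divide by 100).
Σp_caerᵢ² = 0.04² + 0.02² + 0.46² + 0.10² + 0.29² + 0.09² = 0.0016 + 0.0004 + 0.2116 + 0.0100 + 0.0841 + 0.0081 = 0.3158
B_caer = 1 / 0.3158 = 3.1666
Σp_vireᵢ² = 0.25² + 0.10² + 0.29² + 0.27² + 0.02² + 0.07² = 0.0625 + 0.0100 + 0.0841 + 0.0729 + 0.0004 + 0.0049 = 0.2348
B_vire = 1 / 0.2348 = 4.2589
Highest B → broadest niche (most generalist): Dendroica virens (B = 4.26).

Dendroica virens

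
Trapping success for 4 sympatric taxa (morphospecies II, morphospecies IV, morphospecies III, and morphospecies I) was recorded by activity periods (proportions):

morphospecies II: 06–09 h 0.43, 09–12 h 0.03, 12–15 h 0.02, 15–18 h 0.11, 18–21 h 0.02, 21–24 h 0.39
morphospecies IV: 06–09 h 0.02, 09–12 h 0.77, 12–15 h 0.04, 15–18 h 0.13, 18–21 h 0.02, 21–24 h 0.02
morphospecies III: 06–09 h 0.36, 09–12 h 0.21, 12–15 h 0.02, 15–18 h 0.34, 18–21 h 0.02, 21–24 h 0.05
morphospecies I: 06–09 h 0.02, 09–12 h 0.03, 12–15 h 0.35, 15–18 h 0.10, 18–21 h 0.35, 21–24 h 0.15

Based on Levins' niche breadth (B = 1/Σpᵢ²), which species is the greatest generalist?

morphospecies I

Σp_IIᵢ² = 0.43² + 0.03² + 0.02² + 0.11² + 0.02² + 0.39² = 0.1849 + 0.0009 + 0.0004 + 0.0121 + 0.0004 + 0.1521 = 0.3508
B_II = 1 / 0.3508 = 2.8506
Σp_IVᵢ² = 0.02² + 0.77² + 0.04² + 0.13² + 0.02² + 0.02² = 0.0004 + 0.5929 + 0.0016 + 0.0169 + 0.0004 + 0.0004 = 0.6126
B_IV = 1 / 0.6126 = 1.6324
Σp_IIIᵢ² = 0.36² + 0.21² + 0.02² + 0.34² + 0.02² + 0.05² = 0.1296 + 0.0441 + 0.0004 + 0.1156 + 0.0004 + 0.0025 = 0.2926
B_III = 1 / 0.2926 = 3.4176
Σp_Iᵢ² = 0.02² + 0.03² + 0.35² + 0.10² + 0.35² + 0.15² = 0.0004 + 0.0009 + 0.1225 + 0.0100 + 0.1225 + 0.0225 = 0.2788
B_I = 1 / 0.2788 = 3.5868
Highest B → broadest niche (most generalist): morphospecies I (B = 3.59).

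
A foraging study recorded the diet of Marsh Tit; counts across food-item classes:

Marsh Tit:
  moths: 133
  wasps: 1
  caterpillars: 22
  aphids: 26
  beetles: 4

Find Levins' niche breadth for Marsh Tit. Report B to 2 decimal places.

1.83

Proportions for Marsh Tit (n=186): 133/186=0.7151, 1/186=0.0054, 22/186=0.1183, 26/186=0.1398, 4/186=0.0215
Σpᵢ² = 0.7151² + 0.0054² + 0.1183² + 0.1398² + 0.0215² = 0.511368 + 0.000029 + 0.013995 + 0.019544 + 0.000462 = 0.545398
B = 1 / 0.545398 = 1.8335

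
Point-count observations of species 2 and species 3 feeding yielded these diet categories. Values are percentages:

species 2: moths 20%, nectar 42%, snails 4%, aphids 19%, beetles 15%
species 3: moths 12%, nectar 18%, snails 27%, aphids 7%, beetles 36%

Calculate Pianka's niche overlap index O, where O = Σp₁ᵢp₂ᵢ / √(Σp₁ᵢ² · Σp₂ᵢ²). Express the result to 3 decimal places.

Convert percentages to proportions (divide by 100).
Σ p₁ᵢp₂ᵢ = 0.0240 + 0.0756 + 0.0108 + 0.0133 + 0.0540 = 0.1777
Σp_1ᵢ² = 0.20² + 0.42² + 0.04² + 0.19² + 0.15² = 0.0400 + 0.1764 + 0.0016 + 0.0361 + 0.0225 = 0.2766
Σp_2ᵢ² = 0.12² + 0.18² + 0.27² + 0.07² + 0.36² = 0.0144 + 0.0324 + 0.0729 + 0.0049 + 0.1296 = 0.2542
O = 0.1777 / √(0.2766 × 0.2542) = 0.1777 / 0.265164 = 0.67015

0.670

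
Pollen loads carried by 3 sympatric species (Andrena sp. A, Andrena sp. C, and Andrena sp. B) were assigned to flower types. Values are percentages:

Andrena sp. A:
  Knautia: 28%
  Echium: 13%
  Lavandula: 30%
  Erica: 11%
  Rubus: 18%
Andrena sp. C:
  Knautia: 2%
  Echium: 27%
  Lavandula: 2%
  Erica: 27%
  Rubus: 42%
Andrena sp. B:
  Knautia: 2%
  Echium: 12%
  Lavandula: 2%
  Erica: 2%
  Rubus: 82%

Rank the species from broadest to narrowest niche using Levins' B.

Andrena sp. A > Andrena sp. C > Andrena sp. B

Convert percentages to proportions (divide by 100).
Σp_Aᵢ² = 0.28² + 0.13² + 0.30² + 0.11² + 0.18² = 0.0784 + 0.0169 + 0.0900 + 0.0121 + 0.0324 = 0.2298
B_A = 1 / 0.2298 = 4.3516
Σp_Cᵢ² = 0.02² + 0.27² + 0.02² + 0.27² + 0.42² = 0.0004 + 0.0729 + 0.0004 + 0.0729 + 0.1764 = 0.3230
B_C = 1 / 0.3230 = 3.0960
Σp_Bᵢ² = 0.02² + 0.12² + 0.02² + 0.02² + 0.82² = 0.0004 + 0.0144 + 0.0004 + 0.0004 + 0.6724 = 0.6880
B_B = 1 / 0.6880 = 1.4535
Ranking by B (broadest → narrowest): Andrena sp. A (4.35) > Andrena sp. C (3.10) > Andrena sp. B (1.45)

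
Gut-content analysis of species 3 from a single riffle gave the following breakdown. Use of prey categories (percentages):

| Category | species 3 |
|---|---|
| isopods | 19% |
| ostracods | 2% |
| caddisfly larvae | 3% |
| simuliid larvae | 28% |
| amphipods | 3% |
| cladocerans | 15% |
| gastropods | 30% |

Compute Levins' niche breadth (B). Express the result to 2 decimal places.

Convert percentages to proportions (divide by 100).
Σpᵢ² = 0.19² + 0.02² + 0.03² + 0.28² + 0.03² + 0.15² + 0.30² = 0.0361 + 0.0004 + 0.0009 + 0.0784 + 0.0009 + 0.0225 + 0.0900 = 0.2292
B = 1 / 0.2292 = 4.3630

4.36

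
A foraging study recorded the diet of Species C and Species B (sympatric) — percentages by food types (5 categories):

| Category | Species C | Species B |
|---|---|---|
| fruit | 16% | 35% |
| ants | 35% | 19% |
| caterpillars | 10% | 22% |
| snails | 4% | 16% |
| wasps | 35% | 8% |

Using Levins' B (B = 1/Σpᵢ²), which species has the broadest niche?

Convert percentages to proportions (divide by 100).
Σp_Cᵢ² = 0.16² + 0.35² + 0.10² + 0.04² + 0.35² = 0.0256 + 0.1225 + 0.0100 + 0.0016 + 0.1225 = 0.2822
B_C = 1 / 0.2822 = 3.5436
Σp_Bᵢ² = 0.35² + 0.19² + 0.22² + 0.16² + 0.08² = 0.1225 + 0.0361 + 0.0484 + 0.0256 + 0.0064 = 0.2390
B_B = 1 / 0.2390 = 4.1841
Highest B → broadest niche (most generalist): Species B (B = 4.18).

Species B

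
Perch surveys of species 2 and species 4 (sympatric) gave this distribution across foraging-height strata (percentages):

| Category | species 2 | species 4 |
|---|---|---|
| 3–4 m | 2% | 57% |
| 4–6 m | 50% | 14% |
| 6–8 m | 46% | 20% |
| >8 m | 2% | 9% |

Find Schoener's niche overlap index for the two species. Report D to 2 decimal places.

0.38

Convert percentages to proportions (divide by 100).
Σ|p₁ᵢ − p₂ᵢ| = 0.55 + 0.36 + 0.26 + 0.07 = 1.24
D = 1 − ½ × 1.24 = 1 − 0.620 = 0.3800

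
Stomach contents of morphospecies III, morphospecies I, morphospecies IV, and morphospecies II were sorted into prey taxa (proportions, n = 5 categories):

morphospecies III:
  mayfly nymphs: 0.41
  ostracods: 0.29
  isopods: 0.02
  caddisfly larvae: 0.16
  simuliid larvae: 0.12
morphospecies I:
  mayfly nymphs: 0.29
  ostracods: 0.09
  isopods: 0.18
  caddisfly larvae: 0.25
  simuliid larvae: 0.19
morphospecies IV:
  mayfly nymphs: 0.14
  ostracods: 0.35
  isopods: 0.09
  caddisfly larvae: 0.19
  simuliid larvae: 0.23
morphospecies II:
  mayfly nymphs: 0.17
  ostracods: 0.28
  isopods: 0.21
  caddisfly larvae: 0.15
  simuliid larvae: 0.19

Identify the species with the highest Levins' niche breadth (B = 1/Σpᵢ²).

Σp_IIIᵢ² = 0.41² + 0.29² + 0.02² + 0.16² + 0.12² = 0.1681 + 0.0841 + 0.0004 + 0.0256 + 0.0144 = 0.2926
B_III = 1 / 0.2926 = 3.4176
Σp_Iᵢ² = 0.29² + 0.09² + 0.18² + 0.25² + 0.19² = 0.0841 + 0.0081 + 0.0324 + 0.0625 + 0.0361 = 0.2232
B_I = 1 / 0.2232 = 4.4803
Σp_IVᵢ² = 0.14² + 0.35² + 0.09² + 0.19² + 0.23² = 0.0196 + 0.1225 + 0.0081 + 0.0361 + 0.0529 = 0.2392
B_IV = 1 / 0.2392 = 4.1806
Σp_IIᵢ² = 0.17² + 0.28² + 0.21² + 0.15² + 0.19² = 0.0289 + 0.0784 + 0.0441 + 0.0225 + 0.0361 = 0.2100
B_II = 1 / 0.2100 = 4.7619
Highest B → broadest niche (most generalist): morphospecies II (B = 4.76).

morphospecies II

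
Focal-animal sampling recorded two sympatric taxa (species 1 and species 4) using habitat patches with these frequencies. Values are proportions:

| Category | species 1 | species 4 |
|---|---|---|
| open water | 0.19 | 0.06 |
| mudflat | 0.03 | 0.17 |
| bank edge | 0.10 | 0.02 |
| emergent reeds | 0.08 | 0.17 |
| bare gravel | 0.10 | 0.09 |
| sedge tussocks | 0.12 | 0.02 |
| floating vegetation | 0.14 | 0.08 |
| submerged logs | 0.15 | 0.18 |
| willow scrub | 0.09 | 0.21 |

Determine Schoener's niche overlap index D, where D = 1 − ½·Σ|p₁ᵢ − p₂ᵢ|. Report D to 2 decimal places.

0.62

Σ|p₁ᵢ − p₂ᵢ| = 0.13 + 0.14 + 0.08 + 0.09 + 0.01 + 0.10 + 0.06 + 0.03 + 0.12 = 0.76
D = 1 − ½ × 0.76 = 1 − 0.380 = 0.6200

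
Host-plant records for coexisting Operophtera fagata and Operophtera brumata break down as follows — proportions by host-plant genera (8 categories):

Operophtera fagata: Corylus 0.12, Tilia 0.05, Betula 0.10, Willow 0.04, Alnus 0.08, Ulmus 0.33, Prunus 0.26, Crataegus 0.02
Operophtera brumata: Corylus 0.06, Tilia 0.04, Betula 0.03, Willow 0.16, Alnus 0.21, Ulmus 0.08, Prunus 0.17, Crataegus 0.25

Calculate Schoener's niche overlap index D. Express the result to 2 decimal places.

0.52

Σ|p₁ᵢ − p₂ᵢ| = 0.06 + 0.01 + 0.07 + 0.12 + 0.13 + 0.25 + 0.09 + 0.23 = 0.96
D = 1 − ½ × 0.96 = 1 − 0.480 = 0.5200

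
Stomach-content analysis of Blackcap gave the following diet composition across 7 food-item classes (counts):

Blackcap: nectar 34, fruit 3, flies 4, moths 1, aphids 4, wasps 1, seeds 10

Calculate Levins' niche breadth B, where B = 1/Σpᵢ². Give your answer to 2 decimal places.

2.50

Proportions for Blackcap (n=57): 34/57=0.5965, 3/57=0.0526, 4/57=0.0702, 1/57=0.0175, 4/57=0.0702, 1/57=0.0175, 10/57=0.1754
Σpᵢ² = 0.5965² + 0.0526² + 0.0702² + 0.0175² + 0.0702² + 0.0175² + 0.1754² = 0.355812 + 0.002767 + 0.004928 + 0.000306 + 0.004928 + 0.000306 + 0.030765 = 0.399812
B = 1 / 0.399812 = 2.5012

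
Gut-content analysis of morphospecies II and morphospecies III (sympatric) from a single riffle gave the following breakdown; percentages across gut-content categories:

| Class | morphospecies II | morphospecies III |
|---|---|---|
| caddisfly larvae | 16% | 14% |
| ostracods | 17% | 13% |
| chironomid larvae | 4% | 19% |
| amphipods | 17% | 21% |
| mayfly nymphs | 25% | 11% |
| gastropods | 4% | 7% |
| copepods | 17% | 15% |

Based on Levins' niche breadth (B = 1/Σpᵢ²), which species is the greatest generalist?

morphospecies III

Convert percentages to proportions (divide by 100).
Σp_IIᵢ² = 0.16² + 0.17² + 0.04² + 0.17² + 0.25² + 0.04² + 0.17² = 0.0256 + 0.0289 + 0.0016 + 0.0289 + 0.0625 + 0.0016 + 0.0289 = 0.1780
B_II = 1 / 0.1780 = 5.6180
Σp_IIIᵢ² = 0.14² + 0.13² + 0.19² + 0.21² + 0.11² + 0.07² + 0.15² = 0.0196 + 0.0169 + 0.0361 + 0.0441 + 0.0121 + 0.0049 + 0.0225 = 0.1562
B_III = 1 / 0.1562 = 6.4020
Highest B → broadest niche (most generalist): morphospecies III (B = 6.40).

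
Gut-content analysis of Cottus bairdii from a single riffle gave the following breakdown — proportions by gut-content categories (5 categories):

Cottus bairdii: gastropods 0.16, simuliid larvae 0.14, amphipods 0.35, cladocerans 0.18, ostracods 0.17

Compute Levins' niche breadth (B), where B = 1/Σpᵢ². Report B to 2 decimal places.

Σpᵢ² = 0.16² + 0.14² + 0.35² + 0.18² + 0.17² = 0.0256 + 0.0196 + 0.1225 + 0.0324 + 0.0289 = 0.2290
B = 1 / 0.2290 = 4.3668

4.37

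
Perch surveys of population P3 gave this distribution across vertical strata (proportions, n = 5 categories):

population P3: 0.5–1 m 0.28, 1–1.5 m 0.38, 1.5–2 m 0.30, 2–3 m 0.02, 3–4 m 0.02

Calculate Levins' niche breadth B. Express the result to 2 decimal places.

Σpᵢ² = 0.28² + 0.38² + 0.30² + 0.02² + 0.02² = 0.0784 + 0.1444 + 0.0900 + 0.0004 + 0.0004 = 0.3136
B = 1 / 0.3136 = 3.1888

3.19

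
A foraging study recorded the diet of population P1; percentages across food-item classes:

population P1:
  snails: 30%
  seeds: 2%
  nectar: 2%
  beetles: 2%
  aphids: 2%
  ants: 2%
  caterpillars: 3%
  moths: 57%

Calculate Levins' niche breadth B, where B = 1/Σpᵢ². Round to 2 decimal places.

Convert percentages to proportions (divide by 100).
Σpᵢ² = 0.30² + 0.02² + 0.02² + 0.02² + 0.02² + 0.02² + 0.03² + 0.57² = 0.0900 + 0.0004 + 0.0004 + 0.0004 + 0.0004 + 0.0004 + 0.0009 + 0.3249 = 0.4178
B = 1 / 0.4178 = 2.3935

2.39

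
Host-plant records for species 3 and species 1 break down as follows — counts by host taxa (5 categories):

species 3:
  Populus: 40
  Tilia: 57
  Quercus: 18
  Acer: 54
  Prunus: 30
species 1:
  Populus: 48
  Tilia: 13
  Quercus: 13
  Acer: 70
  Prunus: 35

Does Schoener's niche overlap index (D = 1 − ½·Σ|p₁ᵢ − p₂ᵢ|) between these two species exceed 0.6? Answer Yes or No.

Proportions for species 3 (n=199): 40/199=0.2010, 57/199=0.2864, 18/199=0.0905, 54/199=0.2714, 30/199=0.1508
Proportions for species 1 (n=179): 48/179=0.2682, 13/179=0.0726, 13/179=0.0726, 70/179=0.3911, 35/179=0.1955
Σ|p₁ᵢ − p₂ᵢ| = 0.0672 + 0.2138 + 0.0179 + 0.1197 + 0.0447 = 0.4633
D = 1 − ½ × 0.4633 = 1 − 0.23165 = 0.76835
D = 0.76835 > 0.6 → Yes.

Yes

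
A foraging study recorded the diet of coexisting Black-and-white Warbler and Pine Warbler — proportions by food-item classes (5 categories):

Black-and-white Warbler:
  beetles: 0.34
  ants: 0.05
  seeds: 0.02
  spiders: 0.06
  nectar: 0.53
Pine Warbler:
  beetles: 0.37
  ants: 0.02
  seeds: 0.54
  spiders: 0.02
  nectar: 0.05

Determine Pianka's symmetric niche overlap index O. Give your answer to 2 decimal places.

Σ p₁ᵢp₂ᵢ = 0.1258 + 0.0010 + 0.0108 + 0.0012 + 0.0265 = 0.1653
Σp_1ᵢ² = 0.34² + 0.05² + 0.02² + 0.06² + 0.53² = 0.1156 + 0.0025 + 0.0004 + 0.0036 + 0.2809 = 0.4030
Σp_2ᵢ² = 0.37² + 0.02² + 0.54² + 0.02² + 0.05² = 0.1369 + 0.0004 + 0.2916 + 0.0004 + 0.0025 = 0.4318
O = 0.1653 / √(0.4030 × 0.4318) = 0.1653 / 0.41715 = 0.3963

0.40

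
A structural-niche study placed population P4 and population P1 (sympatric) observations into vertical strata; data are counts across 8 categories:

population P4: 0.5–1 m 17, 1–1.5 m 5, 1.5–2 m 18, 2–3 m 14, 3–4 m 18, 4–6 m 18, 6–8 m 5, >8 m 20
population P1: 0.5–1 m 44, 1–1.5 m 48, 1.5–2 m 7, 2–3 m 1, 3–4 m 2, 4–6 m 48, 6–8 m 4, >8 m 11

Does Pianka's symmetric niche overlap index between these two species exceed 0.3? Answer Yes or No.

Proportions for population P4 (n=115): 17/115=0.1478, 5/115=0.0435, 18/115=0.1565, 14/115=0.1217, 18/115=0.1565, 18/115=0.1565, 5/115=0.0435, 20/115=0.1739
Proportions for population P1 (n=165): 44/165=0.2667, 48/165=0.2909, 7/165=0.0424, 1/165=0.0061, 2/165=0.0121, 48/165=0.2909, 4/165=0.0242, 11/165=0.0667
Σ p₁ᵢp₂ᵢ = 0.039418 + 0.012654 + 0.006636 + 0.000742 + 0.001894 + 0.045526 + 0.001053 + 0.011599 = 0.119522
Σp_1ᵢ² = 0.1478² + 0.0435² + 0.1565² + 0.1217² + 0.1565² + 0.1565² + 0.0435² + 0.1739² = 0.021845 + 0.001892 + 0.024492 + 0.014811 + 0.024492 + 0.024492 + 0.001892 + 0.030241 = 0.144157
Σp_2ᵢ² = 0.2667² + 0.2909² + 0.0424² + 0.0061² + 0.0121² + 0.2909² + 0.0242² + 0.0667² = 0.071129 + 0.084623 + 0.001798 + 0.000037 + 0.000146 + 0.084623 + 0.000586 + 0.004449 = 0.247391
O = 0.119522 / √(0.144157 × 0.247391) = 0.119522 / 0.1888469 = 0.6329
O = 0.6329 > 0.3 → Yes.

Yes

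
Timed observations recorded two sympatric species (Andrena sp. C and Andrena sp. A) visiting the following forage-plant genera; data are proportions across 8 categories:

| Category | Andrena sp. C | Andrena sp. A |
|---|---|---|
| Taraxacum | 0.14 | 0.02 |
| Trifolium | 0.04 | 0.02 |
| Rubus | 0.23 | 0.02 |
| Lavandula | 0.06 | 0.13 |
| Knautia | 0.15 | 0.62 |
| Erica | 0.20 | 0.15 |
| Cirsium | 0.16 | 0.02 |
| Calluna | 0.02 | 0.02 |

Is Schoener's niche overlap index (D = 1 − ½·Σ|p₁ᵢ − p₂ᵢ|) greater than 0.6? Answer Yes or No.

No

Σ|p₁ᵢ − p₂ᵢ| = 0.12 + 0.02 + 0.21 + 0.07 + 0.47 + 0.05 + 0.14 + 0.00 = 1.08
D = 1 − ½ × 1.08 = 1 − 0.540 = 0.4600
D = 0.4600 < 0.6 → No.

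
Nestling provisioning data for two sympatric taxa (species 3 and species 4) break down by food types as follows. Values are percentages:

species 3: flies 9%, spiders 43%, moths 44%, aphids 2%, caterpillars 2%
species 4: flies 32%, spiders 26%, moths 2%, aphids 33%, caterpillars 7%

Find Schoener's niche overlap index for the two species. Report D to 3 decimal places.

Convert percentages to proportions (divide by 100).
Σ|p₁ᵢ − p₂ᵢ| = 0.23 + 0.17 + 0.42 + 0.31 + 0.05 = 1.18
D = 1 − ½ × 1.18 = 1 − 0.590 = 0.41000

0.410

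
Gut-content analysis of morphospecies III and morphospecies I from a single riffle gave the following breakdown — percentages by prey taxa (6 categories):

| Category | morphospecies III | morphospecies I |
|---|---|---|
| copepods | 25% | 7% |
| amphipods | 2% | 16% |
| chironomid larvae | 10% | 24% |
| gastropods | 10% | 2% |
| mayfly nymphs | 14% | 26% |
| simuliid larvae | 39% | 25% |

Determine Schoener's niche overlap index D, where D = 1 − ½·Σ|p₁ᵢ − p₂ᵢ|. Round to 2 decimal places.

0.60

Convert percentages to proportions (divide by 100).
Σ|p₁ᵢ − p₂ᵢ| = 0.18 + 0.14 + 0.14 + 0.08 + 0.12 + 0.14 = 0.80
D = 1 − ½ × 0.80 = 1 − 0.400 = 0.6000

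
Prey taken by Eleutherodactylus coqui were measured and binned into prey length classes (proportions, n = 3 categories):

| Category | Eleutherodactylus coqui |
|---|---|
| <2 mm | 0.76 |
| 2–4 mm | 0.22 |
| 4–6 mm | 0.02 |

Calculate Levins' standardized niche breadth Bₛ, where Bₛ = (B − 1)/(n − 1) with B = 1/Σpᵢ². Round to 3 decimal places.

0.298

Σpᵢ² = 0.76² + 0.22² + 0.02² = 0.5776 + 0.0484 + 0.0004 = 0.6264
B = 1 / 0.6264 = 1.59642
Bₛ = (B − 1)/(n − 1) = (1.59642 − 1)/(3 − 1) = 0.59642/2 = 0.29821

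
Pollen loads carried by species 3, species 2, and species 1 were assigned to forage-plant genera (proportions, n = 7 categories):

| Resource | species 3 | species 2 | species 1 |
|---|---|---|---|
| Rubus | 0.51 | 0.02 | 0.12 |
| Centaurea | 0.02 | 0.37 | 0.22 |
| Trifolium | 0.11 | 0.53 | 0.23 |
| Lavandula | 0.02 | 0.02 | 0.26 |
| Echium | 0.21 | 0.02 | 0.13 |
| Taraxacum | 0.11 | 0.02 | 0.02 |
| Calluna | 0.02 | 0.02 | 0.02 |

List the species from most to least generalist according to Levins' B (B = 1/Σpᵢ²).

Σp_3ᵢ² = 0.51² + 0.02² + 0.11² + 0.02² + 0.21² + 0.11² + 0.02² = 0.2601 + 0.0004 + 0.0121 + 0.0004 + 0.0441 + 0.0121 + 0.0004 = 0.3296
B_3 = 1 / 0.3296 = 3.0340
Σp_2ᵢ² = 0.02² + 0.37² + 0.53² + 0.02² + 0.02² + 0.02² + 0.02² = 0.0004 + 0.1369 + 0.2809 + 0.0004 + 0.0004 + 0.0004 + 0.0004 = 0.4198
B_2 = 1 / 0.4198 = 2.3821
Σp_1ᵢ² = 0.12² + 0.22² + 0.23² + 0.26² + 0.13² + 0.02² + 0.02² = 0.0144 + 0.0484 + 0.0529 + 0.0676 + 0.0169 + 0.0004 + 0.0004 = 0.2010
B_1 = 1 / 0.2010 = 4.9751
Ranking by B (broadest → narrowest): species 1 (4.98) > species 3 (3.03) > species 2 (2.38)

species 1 > species 3 > species 2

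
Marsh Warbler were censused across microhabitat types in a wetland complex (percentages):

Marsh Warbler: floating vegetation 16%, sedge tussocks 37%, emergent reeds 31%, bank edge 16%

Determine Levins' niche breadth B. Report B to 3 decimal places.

Convert percentages to proportions (divide by 100).
Σpᵢ² = 0.16² + 0.37² + 0.31² + 0.16² = 0.0256 + 0.1369 + 0.0961 + 0.0256 = 0.2842
B = 1 / 0.2842 = 3.51865

3.519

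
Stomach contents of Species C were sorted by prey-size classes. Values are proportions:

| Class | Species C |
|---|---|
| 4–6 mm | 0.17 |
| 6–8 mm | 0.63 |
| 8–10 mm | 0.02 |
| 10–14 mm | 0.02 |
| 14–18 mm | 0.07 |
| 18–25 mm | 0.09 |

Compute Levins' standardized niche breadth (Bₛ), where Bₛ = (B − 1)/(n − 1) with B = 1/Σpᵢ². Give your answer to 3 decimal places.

0.255

Σpᵢ² = 0.17² + 0.63² + 0.02² + 0.02² + 0.07² + 0.09² = 0.0289 + 0.3969 + 0.0004 + 0.0004 + 0.0049 + 0.0081 = 0.4396
B = 1 / 0.4396 = 2.27480
Bₛ = (B − 1)/(n − 1) = (2.27480 − 1)/(6 − 1) = 1.27480/5 = 0.25496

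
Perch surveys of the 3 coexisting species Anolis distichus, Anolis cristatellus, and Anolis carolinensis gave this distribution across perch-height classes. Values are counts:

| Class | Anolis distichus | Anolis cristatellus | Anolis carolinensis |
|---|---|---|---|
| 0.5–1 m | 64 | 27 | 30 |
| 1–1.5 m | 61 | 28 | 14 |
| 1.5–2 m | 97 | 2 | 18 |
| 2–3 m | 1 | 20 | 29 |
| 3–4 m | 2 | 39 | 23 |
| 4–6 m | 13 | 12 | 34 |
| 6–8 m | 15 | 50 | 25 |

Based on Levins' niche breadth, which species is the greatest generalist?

Anolis carolinensis

Proportions for Anolis distichus (n=253): 64/253=0.2530, 61/253=0.2411, 97/253=0.3834, 1/253=0.0040, 2/253=0.0079, 13/253=0.0514, 15/253=0.0593
Proportions for Anolis cristatellus (n=178): 27/178=0.1517, 28/178=0.1573, 2/178=0.0112, 20/178=0.1124, 39/178=0.2191, 12/178=0.0674, 50/178=0.2809
Proportions for Anolis carolinensis (n=173): 30/173=0.1734, 14/173=0.0809, 18/173=0.1040, 29/173=0.1676, 23/173=0.1329, 34/173=0.1965, 25/173=0.1445
Σp_distᵢ² = 0.2530² + 0.2411² + 0.3834² + 0.0040² + 0.0079² + 0.0514² + 0.0593² = 0.064009 + 0.058129 + 0.146996 + 0.000016 + 0.000062 + 0.002642 + 0.003516 = 0.275370
B_dist = 1 / 0.275370 = 3.6315
Σp_crisᵢ² = 0.1517² + 0.1573² + 0.0112² + 0.1124² + 0.2191² + 0.0674² + 0.2809² = 0.023013 + 0.024743 + 0.000125 + 0.012634 + 0.048005 + 0.004543 + 0.078905 = 0.191968
B_cris = 1 / 0.191968 = 5.2092
Σp_caroᵢ² = 0.1734² + 0.0809² + 0.1040² + 0.1676² + 0.1329² + 0.1965² + 0.1445² = 0.030068 + 0.006545 + 0.010816 + 0.028090 + 0.017662 + 0.038612 + 0.020880 = 0.152673
B_caro = 1 / 0.152673 = 6.5499
Highest B → broadest niche (most generalist): Anolis carolinensis (B = 6.55).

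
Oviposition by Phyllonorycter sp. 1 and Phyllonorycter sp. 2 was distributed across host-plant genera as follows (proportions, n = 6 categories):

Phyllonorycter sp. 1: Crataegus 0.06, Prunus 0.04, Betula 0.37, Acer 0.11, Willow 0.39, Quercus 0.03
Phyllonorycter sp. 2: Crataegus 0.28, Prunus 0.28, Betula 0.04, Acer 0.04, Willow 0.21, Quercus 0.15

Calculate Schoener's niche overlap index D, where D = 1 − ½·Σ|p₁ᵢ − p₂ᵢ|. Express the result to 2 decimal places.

Σ|p₁ᵢ − p₂ᵢ| = 0.22 + 0.24 + 0.33 + 0.07 + 0.18 + 0.12 = 1.16
D = 1 − ½ × 1.16 = 1 − 0.580 = 0.4200

0.42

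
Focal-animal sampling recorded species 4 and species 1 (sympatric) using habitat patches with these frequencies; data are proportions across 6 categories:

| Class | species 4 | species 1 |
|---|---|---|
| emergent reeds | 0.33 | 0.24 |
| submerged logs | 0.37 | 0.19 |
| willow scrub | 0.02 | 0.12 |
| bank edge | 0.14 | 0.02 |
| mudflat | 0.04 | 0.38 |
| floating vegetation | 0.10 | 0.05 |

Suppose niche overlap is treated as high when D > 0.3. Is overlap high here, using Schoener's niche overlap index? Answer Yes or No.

Yes

Σ|p₁ᵢ − p₂ᵢ| = 0.09 + 0.18 + 0.10 + 0.12 + 0.34 + 0.05 = 0.88
D = 1 − ½ × 0.88 = 1 − 0.440 = 0.5600
D = 0.5600 > 0.3 → Yes.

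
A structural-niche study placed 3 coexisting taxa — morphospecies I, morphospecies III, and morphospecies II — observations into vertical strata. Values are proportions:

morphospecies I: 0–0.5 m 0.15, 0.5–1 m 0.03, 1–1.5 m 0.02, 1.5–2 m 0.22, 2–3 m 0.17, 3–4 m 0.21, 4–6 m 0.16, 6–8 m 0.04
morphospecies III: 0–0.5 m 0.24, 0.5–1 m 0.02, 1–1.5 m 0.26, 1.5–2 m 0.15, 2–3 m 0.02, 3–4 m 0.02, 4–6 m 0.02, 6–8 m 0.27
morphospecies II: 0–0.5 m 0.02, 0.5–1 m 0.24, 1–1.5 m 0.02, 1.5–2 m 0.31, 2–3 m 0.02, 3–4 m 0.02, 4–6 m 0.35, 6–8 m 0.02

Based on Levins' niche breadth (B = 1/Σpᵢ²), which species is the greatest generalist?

morphospecies I

Σp_Iᵢ² = 0.15² + 0.03² + 0.02² + 0.22² + 0.17² + 0.21² + 0.16² + 0.04² = 0.0225 + 0.0009 + 0.0004 + 0.0484 + 0.0289 + 0.0441 + 0.0256 + 0.0016 = 0.1724
B_I = 1 / 0.1724 = 5.8005
Σp_IIIᵢ² = 0.24² + 0.02² + 0.26² + 0.15² + 0.02² + 0.02² + 0.02² + 0.27² = 0.0576 + 0.0004 + 0.0676 + 0.0225 + 0.0004 + 0.0004 + 0.0004 + 0.0729 = 0.2222
B_III = 1 / 0.2222 = 4.5005
Σp_IIᵢ² = 0.02² + 0.24² + 0.02² + 0.31² + 0.02² + 0.02² + 0.35² + 0.02² = 0.0004 + 0.0576 + 0.0004 + 0.0961 + 0.0004 + 0.0004 + 0.1225 + 0.0004 = 0.2782
B_II = 1 / 0.2782 = 3.5945
Highest B → broadest niche (most generalist): morphospecies I (B = 5.80).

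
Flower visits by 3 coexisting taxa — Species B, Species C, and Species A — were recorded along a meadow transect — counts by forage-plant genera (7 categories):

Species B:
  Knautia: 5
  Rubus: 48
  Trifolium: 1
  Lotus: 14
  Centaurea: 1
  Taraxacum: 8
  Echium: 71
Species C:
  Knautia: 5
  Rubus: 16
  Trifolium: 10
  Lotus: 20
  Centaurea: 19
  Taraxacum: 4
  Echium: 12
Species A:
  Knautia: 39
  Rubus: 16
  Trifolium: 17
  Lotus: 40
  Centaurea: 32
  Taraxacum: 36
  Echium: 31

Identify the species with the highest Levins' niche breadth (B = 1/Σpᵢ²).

Proportions for Species B (n=148): 5/148=0.0338, 48/148=0.3243, 1/148=0.0068, 14/148=0.0946, 1/148=0.0068, 8/148=0.0541, 71/148=0.4797
Proportions for Species C (n=86): 5/86=0.0581, 16/86=0.1860, 10/86=0.1163, 20/86=0.2326, 19/86=0.2209, 4/86=0.0465, 12/86=0.1395
Proportions for Species A (n=211): 39/211=0.1848, 16/211=0.0758, 17/211=0.0806, 40/211=0.1896, 32/211=0.1517, 36/211=0.1706, 31/211=0.1469
Σp_Bᵢ² = 0.0338² + 0.3243² + 0.0068² + 0.0946² + 0.0068² + 0.0541² + 0.4797² = 0.001142 + 0.105170 + 0.000046 + 0.008949 + 0.000046 + 0.002927 + 0.230112 = 0.348392
B_B = 1 / 0.348392 = 2.8703
Σp_Cᵢ² = 0.0581² + 0.1860² + 0.1163² + 0.2326² + 0.2209² + 0.0465² + 0.1395² = 0.003376 + 0.034596 + 0.013526 + 0.054103 + 0.048797 + 0.002162 + 0.019460 = 0.176020
B_C = 1 / 0.176020 = 5.6812
Σp_Aᵢ² = 0.1848² + 0.0758² + 0.0806² + 0.1896² + 0.1517² + 0.1706² + 0.1469² = 0.034151 + 0.005746 + 0.006496 + 0.035948 + 0.023013 + 0.029104 + 0.021580 = 0.156038
B_A = 1 / 0.156038 = 6.4087
Highest B → broadest niche (most generalist): Species A (B = 6.41).

Species A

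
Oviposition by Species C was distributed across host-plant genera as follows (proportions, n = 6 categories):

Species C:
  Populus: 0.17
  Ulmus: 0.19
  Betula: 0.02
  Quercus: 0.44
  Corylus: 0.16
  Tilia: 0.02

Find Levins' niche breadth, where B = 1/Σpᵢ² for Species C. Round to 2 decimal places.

3.51

Σpᵢ² = 0.17² + 0.19² + 0.02² + 0.44² + 0.16² + 0.02² = 0.0289 + 0.0361 + 0.0004 + 0.1936 + 0.0256 + 0.0004 = 0.2850
B = 1 / 0.2850 = 3.5088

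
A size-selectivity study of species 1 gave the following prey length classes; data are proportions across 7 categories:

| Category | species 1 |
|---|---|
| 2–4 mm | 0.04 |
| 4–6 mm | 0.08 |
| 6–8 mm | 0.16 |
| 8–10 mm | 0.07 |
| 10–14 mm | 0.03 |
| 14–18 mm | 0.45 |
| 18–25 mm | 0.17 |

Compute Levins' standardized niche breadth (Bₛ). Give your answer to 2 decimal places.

0.45

Σpᵢ² = 0.04² + 0.08² + 0.16² + 0.07² + 0.03² + 0.45² + 0.17² = 0.0016 + 0.0064 + 0.0256 + 0.0049 + 0.0009 + 0.2025 + 0.0289 = 0.2708
B = 1 / 0.2708 = 3.6928
Bₛ = (B − 1)/(n − 1) = (3.6928 − 1)/(7 − 1) = 2.6928/6 = 0.4488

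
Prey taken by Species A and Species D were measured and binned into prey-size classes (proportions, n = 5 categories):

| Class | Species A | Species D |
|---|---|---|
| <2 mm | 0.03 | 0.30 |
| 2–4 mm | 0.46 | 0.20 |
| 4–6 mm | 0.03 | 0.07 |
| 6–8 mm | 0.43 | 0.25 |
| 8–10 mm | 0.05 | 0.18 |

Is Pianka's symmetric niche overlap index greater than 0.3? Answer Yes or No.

Yes

Σ p₁ᵢp₂ᵢ = 0.0090 + 0.0920 + 0.0021 + 0.1075 + 0.0090 = 0.2196
Σp_1ᵢ² = 0.03² + 0.46² + 0.03² + 0.43² + 0.05² = 0.0009 + 0.2116 + 0.0009 + 0.1849 + 0.0025 = 0.4008
Σp_2ᵢ² = 0.30² + 0.20² + 0.07² + 0.25² + 0.18² = 0.0900 + 0.0400 + 0.0049 + 0.0625 + 0.0324 = 0.2298
O = 0.2196 / √(0.4008 × 0.2298) = 0.2196 / 0.30349 = 0.7236
O = 0.7236 > 0.3 → Yes.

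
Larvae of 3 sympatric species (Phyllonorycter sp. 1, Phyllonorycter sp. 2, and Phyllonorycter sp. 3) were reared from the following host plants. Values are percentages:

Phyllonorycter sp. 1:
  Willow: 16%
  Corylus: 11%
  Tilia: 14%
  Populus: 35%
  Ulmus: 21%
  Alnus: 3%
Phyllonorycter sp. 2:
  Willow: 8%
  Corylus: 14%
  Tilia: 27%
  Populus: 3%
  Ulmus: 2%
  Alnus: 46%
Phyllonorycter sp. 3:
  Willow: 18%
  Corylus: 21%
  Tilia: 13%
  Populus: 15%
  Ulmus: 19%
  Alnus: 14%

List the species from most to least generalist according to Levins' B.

Convert percentages to proportions (divide by 100).
Σp_1ᵢ² = 0.16² + 0.11² + 0.14² + 0.35² + 0.21² + 0.03² = 0.0256 + 0.0121 + 0.0196 + 0.1225 + 0.0441 + 0.0009 = 0.2248
B_1 = 1 / 0.2248 = 4.4484
Σp_2ᵢ² = 0.08² + 0.14² + 0.27² + 0.03² + 0.02² + 0.46² = 0.0064 + 0.0196 + 0.0729 + 0.0009 + 0.0004 + 0.2116 = 0.3118
B_2 = 1 / 0.3118 = 3.2072
Σp_3ᵢ² = 0.18² + 0.21² + 0.13² + 0.15² + 0.19² + 0.14² = 0.0324 + 0.0441 + 0.0169 + 0.0225 + 0.0361 + 0.0196 = 0.1716
B_3 = 1 / 0.1716 = 5.8275
Ranking by B (broadest → narrowest): Phyllonorycter sp. 3 (5.83) > Phyllonorycter sp. 1 (4.45) > Phyllonorycter sp. 2 (3.21)

Phyllonorycter sp. 3 > Phyllonorycter sp. 1 > Phyllonorycter sp. 2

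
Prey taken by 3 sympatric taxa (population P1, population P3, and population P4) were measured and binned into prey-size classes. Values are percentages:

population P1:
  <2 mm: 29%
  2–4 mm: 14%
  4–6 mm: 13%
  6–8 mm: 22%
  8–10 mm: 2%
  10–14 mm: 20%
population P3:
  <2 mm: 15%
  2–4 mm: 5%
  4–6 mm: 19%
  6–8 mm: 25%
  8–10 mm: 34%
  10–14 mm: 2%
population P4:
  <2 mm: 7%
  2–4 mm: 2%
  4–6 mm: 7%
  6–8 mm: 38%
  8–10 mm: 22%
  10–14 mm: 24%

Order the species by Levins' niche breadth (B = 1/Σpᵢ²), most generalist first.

population P1 > population P3 > population P4

Convert percentages to proportions (divide by 100).
Σp_P1ᵢ² = 0.29² + 0.14² + 0.13² + 0.22² + 0.02² + 0.20² = 0.0841 + 0.0196 + 0.0169 + 0.0484 + 0.0004 + 0.0400 = 0.2094
B_P1 = 1 / 0.2094 = 4.7755
Σp_P3ᵢ² = 0.15² + 0.05² + 0.19² + 0.25² + 0.34² + 0.02² = 0.0225 + 0.0025 + 0.0361 + 0.0625 + 0.1156 + 0.0004 = 0.2396
B_P3 = 1 / 0.2396 = 4.1736
Σp_P4ᵢ² = 0.07² + 0.02² + 0.07² + 0.38² + 0.22² + 0.24² = 0.0049 + 0.0004 + 0.0049 + 0.1444 + 0.0484 + 0.0576 = 0.2606
B_P4 = 1 / 0.2606 = 3.8373
Ranking by B (broadest → narrowest): population P1 (4.78) > population P3 (4.17) > population P4 (3.84)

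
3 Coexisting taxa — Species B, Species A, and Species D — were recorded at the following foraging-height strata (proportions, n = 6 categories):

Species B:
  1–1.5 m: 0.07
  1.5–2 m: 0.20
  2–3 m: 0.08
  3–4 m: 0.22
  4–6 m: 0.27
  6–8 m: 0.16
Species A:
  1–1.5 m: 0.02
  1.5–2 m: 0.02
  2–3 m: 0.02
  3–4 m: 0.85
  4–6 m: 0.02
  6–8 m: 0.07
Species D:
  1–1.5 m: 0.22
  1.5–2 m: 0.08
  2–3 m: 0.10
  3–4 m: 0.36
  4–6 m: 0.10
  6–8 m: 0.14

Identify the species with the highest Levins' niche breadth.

Σp_Bᵢ² = 0.07² + 0.20² + 0.08² + 0.22² + 0.27² + 0.16² = 0.0049 + 0.0400 + 0.0064 + 0.0484 + 0.0729 + 0.0256 = 0.1982
B_B = 1 / 0.1982 = 5.0454
Σp_Aᵢ² = 0.02² + 0.02² + 0.02² + 0.85² + 0.02² + 0.07² = 0.0004 + 0.0004 + 0.0004 + 0.7225 + 0.0004 + 0.0049 = 0.7290
B_A = 1 / 0.7290 = 1.3717
Σp_Dᵢ² = 0.22² + 0.08² + 0.10² + 0.36² + 0.10² + 0.14² = 0.0484 + 0.0064 + 0.0100 + 0.1296 + 0.0100 + 0.0196 = 0.2240
B_D = 1 / 0.2240 = 4.4643
Highest B → broadest niche (most generalist): Species B (B = 5.05).

Species B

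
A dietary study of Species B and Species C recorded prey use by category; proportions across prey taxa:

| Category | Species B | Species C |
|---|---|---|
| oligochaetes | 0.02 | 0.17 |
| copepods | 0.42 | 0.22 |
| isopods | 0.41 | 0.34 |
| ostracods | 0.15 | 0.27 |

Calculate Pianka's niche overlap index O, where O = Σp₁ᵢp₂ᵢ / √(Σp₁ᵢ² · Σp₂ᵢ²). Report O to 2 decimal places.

0.88

Σ p₁ᵢp₂ᵢ = 0.0034 + 0.0924 + 0.1394 + 0.0405 = 0.2757
Σp_1ᵢ² = 0.02² + 0.42² + 0.41² + 0.15² = 0.0004 + 0.1764 + 0.1681 + 0.0225 = 0.3674
Σp_2ᵢ² = 0.17² + 0.22² + 0.34² + 0.27² = 0.0289 + 0.0484 + 0.1156 + 0.0729 = 0.2658
O = 0.2757 / √(0.3674 × 0.2658) = 0.2757 / 0.31250 = 0.8822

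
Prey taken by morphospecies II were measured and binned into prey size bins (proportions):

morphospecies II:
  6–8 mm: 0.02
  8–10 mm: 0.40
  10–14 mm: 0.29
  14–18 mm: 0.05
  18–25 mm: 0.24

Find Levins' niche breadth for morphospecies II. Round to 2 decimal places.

Σpᵢ² = 0.02² + 0.40² + 0.29² + 0.05² + 0.24² = 0.0004 + 0.1600 + 0.0841 + 0.0025 + 0.0576 = 0.3046
B = 1 / 0.3046 = 3.2830

3.28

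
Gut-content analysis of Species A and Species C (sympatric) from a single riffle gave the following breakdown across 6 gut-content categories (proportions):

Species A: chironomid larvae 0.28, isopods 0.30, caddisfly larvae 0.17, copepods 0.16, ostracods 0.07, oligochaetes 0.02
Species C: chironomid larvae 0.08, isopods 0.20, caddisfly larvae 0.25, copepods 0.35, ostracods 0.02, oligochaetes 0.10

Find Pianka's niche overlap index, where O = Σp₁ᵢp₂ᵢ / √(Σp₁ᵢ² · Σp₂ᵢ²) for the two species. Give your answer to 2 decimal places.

0.78

Σ p₁ᵢp₂ᵢ = 0.0224 + 0.0600 + 0.0425 + 0.0560 + 0.0014 + 0.0020 = 0.1843
Σp_1ᵢ² = 0.28² + 0.30² + 0.17² + 0.16² + 0.07² + 0.02² = 0.0784 + 0.0900 + 0.0289 + 0.0256 + 0.0049 + 0.0004 = 0.2282
Σp_2ᵢ² = 0.08² + 0.20² + 0.25² + 0.35² + 0.02² + 0.10² = 0.0064 + 0.0400 + 0.0625 + 0.1225 + 0.0004 + 0.0100 = 0.2418
O = 0.1843 / √(0.2282 × 0.2418) = 0.1843 / 0.23490 = 0.7846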